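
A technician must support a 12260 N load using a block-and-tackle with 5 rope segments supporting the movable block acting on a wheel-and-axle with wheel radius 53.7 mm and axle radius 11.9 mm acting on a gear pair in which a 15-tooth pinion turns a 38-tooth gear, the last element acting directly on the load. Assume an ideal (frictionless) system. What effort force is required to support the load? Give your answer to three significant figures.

Block-and-tackle MA = number of supporting rope parts = 5.
Wheel-and-axle MA = R/r = 53.7/11.9 = 4.5126.
Gear pair MA = 38/15 = 2.5333.
Combined ideal MA = 5 × 4.5126 × 2.5333 = 57.16.
Effort = load / MA = 12260 / 57.16 = 214.49 N.

214 N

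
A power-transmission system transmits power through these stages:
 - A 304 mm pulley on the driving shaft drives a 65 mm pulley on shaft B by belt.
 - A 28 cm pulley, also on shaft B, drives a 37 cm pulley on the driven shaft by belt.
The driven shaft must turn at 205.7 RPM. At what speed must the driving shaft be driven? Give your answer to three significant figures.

58.1 RPM

Overall ratio R = 0.21382 × 1.3214 = 0.28254.
Required input speed = output speed × R = 205.7 × 0.28254 = 58.119 RPM.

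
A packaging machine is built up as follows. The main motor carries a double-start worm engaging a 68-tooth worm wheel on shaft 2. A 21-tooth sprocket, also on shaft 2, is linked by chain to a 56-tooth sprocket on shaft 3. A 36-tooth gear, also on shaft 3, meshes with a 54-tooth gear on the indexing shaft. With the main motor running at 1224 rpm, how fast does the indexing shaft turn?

worm 68/2 = 34 → 1224/34 = 36 rpm
chain 56/21 = 2.6667 → 36/2.6667 = 13.5 rpm
gear mesh 54/36 = 1.5 → 13.5/1.5 = 9 rpm

9 rpm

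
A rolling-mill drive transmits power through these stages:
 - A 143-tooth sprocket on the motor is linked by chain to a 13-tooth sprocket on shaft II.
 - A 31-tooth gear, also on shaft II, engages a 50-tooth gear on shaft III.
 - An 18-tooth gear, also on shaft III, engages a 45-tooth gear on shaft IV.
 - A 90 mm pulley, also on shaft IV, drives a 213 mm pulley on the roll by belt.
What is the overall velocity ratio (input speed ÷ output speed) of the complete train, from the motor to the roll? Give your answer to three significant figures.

Each stage contributes driven/driver: chain 13/143 = 0.090909, gear mesh 50/31 = 1.6129, gear mesh 45/18 = 2.5, belt 213/90 = 2.3667.
Overall: 0.090909 × 1.6129 × 2.5 × 2.3667 = 0.86755.

0.868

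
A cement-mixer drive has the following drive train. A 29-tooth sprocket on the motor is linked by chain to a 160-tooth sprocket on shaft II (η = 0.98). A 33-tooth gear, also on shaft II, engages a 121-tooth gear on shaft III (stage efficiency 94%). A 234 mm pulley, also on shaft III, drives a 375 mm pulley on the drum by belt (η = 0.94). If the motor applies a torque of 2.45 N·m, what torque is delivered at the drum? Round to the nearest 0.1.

Chain: ratio = 160/29 = 5.5172; torque at shaft II = 2.45 × 5.5172 × 0.98 = 13.247 N·m.
Gear mesh: ratio = 121/33 = 3.6667; torque at shaft III = 13.247 × 3.6667 × 0.94 = 45.658 N·m.
Belt: ratio = 375/234 = 1.6026; torque at the drum = 45.658 × 1.6026 × 0.94 = 68.779 N·m.

68.8 N·m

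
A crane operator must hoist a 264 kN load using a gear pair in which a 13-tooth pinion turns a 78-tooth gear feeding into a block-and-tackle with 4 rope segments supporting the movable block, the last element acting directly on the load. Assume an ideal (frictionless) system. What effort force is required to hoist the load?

11 kN

Gear pair MA = 78/13 = 6.
Block-and-tackle MA = number of supporting rope parts = 4.
Combined ideal MA = 6 × 4 = 24.
Effort = load / MA = 264 / 24 = 11 kN.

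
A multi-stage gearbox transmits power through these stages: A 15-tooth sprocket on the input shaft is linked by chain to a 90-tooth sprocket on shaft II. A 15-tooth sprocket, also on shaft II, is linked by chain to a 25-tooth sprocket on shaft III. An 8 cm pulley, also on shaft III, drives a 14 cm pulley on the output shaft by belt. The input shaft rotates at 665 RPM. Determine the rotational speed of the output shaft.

38 RPM

the input shaft → shaft II (chain, 90/15): 665 ÷ 6 = 110.83 RPM
shaft II → shaft III (chain, 25/15): 110.83 ÷ 1.6667 = 66.5 RPM
shaft III → the output shaft (belt, 14/8): 66.5 ÷ 1.75 = 38 RPM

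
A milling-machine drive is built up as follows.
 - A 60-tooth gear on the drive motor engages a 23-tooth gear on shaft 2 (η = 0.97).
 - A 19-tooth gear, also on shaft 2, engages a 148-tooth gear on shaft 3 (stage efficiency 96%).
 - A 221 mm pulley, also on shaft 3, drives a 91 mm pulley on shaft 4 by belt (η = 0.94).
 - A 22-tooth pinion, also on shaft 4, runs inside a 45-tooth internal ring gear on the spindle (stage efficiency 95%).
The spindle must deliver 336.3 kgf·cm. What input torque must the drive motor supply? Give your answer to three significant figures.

Overall ratio R = 0.38333 × 7.7895 × 0.41176 × 2.0455 = 2.5149; overall efficiency η = 0.97 × 0.96 × 0.94 × 0.95 = 0.8316.
Input torque = output torque / (R × η) = 336.3 / (2.5149 × 0.8316) = 160.81 kgf·cm.

161 kgf·cm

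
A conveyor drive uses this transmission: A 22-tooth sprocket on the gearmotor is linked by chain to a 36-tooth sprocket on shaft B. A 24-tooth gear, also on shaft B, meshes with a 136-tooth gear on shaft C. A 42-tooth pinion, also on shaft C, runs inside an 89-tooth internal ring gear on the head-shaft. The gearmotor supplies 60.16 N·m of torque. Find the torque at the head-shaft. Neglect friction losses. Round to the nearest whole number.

chain 36/22 = 1.6364 → τ = 60.16·1.6364 = 98.444 N·m
gear mesh 136/24 = 5.6667 → τ = 98.444·5.6667 = 557.85 N·m
internal gear 89/42 = 2.119 → τ = 557.85·2.119 = 1182.1 N·m

1182 N·m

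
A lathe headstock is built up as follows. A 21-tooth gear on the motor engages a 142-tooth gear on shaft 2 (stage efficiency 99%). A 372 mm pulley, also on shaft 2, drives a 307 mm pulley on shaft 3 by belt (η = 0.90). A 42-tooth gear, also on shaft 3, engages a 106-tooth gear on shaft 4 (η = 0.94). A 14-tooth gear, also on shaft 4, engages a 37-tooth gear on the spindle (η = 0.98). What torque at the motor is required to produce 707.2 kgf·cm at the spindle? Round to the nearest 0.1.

23.1 kgf·cm

Overall ratio R = 6.7619 × 0.82527 × 2.5238 × 2.6429 = 37.222; overall efficiency η = 0.99 × 0.90 × 0.94 × 0.98 = 0.8208.
Input torque = output torque / (R × η) = 707.2 / (37.222 × 0.8208) = 23.148 kgf·cm.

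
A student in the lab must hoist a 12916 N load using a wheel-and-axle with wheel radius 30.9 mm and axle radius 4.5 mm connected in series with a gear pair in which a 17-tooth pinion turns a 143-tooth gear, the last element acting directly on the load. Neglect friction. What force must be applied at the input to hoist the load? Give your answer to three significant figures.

Wheel-and-axle MA = R/r = 30.9/4.5 = 6.8667.
Gear pair MA = 143/17 = 8.4118.
Combined ideal MA = 6.8667 × 8.4118 = 57.761.
Effort = load / MA = 12916 / 57.761 = 223.61 N.

224 N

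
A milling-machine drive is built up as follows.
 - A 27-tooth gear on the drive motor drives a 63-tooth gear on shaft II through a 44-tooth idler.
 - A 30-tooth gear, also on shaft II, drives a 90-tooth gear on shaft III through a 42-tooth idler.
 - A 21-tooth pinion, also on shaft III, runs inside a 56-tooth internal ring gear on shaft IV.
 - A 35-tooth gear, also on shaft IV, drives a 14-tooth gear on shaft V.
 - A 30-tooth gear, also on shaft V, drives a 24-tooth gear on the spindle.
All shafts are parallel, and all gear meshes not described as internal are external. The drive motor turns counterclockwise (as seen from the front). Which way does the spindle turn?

the drive motor → shaft II: driver → idler → driven is 2 external meshes, 2 reversals → CCW.
shaft II → shaft III: driver → idler → driven is 2 external meshes, 2 reversals → CCW.
shaft III → shaft IV: internal mesh, same direction → CCW.
shaft IV → shaft V: external mesh, 1 reversal → CW.
shaft V → the spindle: external mesh, 1 reversal → CCW.
6 reversals in total — an even number — so the spindle turns the same way as the drive motor.

counterclockwise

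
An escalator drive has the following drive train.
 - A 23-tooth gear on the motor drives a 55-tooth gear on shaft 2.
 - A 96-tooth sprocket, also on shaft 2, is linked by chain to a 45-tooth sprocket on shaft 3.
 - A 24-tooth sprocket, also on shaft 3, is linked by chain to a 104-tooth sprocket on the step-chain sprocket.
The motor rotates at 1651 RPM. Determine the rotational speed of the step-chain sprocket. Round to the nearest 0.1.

339.9 RPM

gear mesh 55/23 = 2.3913 → 1651/2.3913 = 690.42 RPM
chain 45/96 = 0.46875 → 690.42/0.46875 = 1472.9 RPM
chain 104/24 = 4.3333 → 1472.9/4.3333 = 339.9 RPM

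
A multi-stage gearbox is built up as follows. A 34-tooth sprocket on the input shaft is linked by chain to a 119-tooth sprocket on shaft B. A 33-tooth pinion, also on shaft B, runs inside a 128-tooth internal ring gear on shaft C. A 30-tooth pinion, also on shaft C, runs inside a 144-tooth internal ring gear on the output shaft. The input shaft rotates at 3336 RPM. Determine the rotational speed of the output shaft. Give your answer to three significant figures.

51.2 RPM

chain 119/34 = 3.5 → 3336/3.5 = 953.14 RPM
internal gear 128/33 = 3.8788 → 953.14/3.8788 = 245.73 RPM
internal gear 144/30 = 4.8 → 245.73/4.8 = 51.194 RPM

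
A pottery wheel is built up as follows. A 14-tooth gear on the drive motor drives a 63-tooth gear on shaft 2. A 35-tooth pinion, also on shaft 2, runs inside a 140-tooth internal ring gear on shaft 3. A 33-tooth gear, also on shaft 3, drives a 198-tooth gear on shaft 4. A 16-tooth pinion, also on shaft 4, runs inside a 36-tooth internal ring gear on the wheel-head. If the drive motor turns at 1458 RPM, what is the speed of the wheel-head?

gear mesh 63/14 = 4.5 → 1458/4.5 = 324 RPM
internal gear 140/35 = 4 → 324/4 = 81 RPM
gear mesh 198/33 = 6 → 81/6 = 13.5 RPM
internal gear 36/16 = 2.25 → 13.5/2.25 = 6 RPM

6 RPM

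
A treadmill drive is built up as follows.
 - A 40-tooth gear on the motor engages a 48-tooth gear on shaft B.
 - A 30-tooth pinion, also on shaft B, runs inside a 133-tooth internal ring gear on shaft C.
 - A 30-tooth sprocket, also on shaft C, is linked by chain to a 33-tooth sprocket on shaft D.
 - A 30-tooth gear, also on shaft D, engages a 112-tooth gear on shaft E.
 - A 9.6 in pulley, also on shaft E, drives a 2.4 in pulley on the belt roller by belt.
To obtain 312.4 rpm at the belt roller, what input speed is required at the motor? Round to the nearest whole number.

Overall ratio R = 1.2 × 4.4333 × 1.1 × 3.7333 × 0.25 = 5.4619.
Required input speed = output speed × R = 312.4 × 5.4619 = 1706.3 rpm.

1706 rpm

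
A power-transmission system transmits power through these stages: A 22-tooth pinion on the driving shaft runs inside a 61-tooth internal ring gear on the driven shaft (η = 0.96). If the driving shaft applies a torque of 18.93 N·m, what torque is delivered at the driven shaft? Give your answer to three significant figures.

50.4 N·m

Internal gear: ratio = 61/22 = 2.7727; torque at the driven shaft = 18.93 × 2.7727 × 0.96 = 50.388 N·m.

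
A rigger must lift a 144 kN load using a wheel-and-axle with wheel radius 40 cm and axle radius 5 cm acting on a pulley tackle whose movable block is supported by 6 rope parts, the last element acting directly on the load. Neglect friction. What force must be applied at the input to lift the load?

Wheel-and-axle MA = R/r = 40/5 = 8.
Block-and-tackle MA = number of supporting rope parts = 6.
Combined ideal MA = 8 × 6 = 48.
Effort = load / MA = 144 / 48 = 3 kN.

3 kN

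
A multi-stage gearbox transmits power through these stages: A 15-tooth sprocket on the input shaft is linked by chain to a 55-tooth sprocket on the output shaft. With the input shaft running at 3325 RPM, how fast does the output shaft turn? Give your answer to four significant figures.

Chain: ratio = 55/15 = 3.6667, so the output shaft turns at 3325 / 3.6667 = 906.82 RPM.

906.8 RPM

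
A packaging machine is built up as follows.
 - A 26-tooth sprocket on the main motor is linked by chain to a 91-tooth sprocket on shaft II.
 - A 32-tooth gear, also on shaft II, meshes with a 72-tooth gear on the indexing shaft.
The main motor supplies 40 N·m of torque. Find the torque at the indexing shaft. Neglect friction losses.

After the chain (91/26): 40 × 3.5 = 140 N·m
After the gear mesh (72/32): 140 × 2.25 = 315 N·m

315 N·m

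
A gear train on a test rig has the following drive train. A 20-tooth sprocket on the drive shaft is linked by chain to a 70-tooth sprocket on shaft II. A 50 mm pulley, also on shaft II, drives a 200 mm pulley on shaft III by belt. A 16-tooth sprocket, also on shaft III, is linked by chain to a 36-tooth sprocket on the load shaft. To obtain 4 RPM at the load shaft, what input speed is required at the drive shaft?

126 RPM

Overall ratio R = 3.5 × 4 × 2.25 = 31.5.
Required input speed = output speed × R = 4 × 31.5 = 126 RPM.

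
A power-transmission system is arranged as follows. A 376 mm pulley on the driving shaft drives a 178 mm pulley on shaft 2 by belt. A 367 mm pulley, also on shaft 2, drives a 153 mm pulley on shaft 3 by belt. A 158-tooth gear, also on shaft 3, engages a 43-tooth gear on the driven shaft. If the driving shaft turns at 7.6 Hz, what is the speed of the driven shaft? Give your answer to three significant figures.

141 Hz

Belt: ratio = 178/376 = 0.4734, so shaft 2 turns at 7.6 / 0.4734 = 16.054 Hz.
Belt: ratio = 153/367 = 0.41689, so shaft 3 turns at 16.054 / 0.41689 = 38.508 Hz.
Gear mesh: ratio = 43/158 = 0.27215, so the driven shaft turns at 38.508 / 0.27215 = 141.5 Hz.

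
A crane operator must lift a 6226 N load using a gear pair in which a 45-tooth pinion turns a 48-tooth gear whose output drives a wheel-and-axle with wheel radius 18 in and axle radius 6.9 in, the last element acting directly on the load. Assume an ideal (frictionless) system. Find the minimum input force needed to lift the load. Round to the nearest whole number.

2237 N

Gear pair MA = 48/45 = 1.0667.
Wheel-and-axle MA = R/r = 18/6.9 = 2.6087.
Combined ideal MA = 1.0667 × 2.6087 = 2.7826.
Effort = load / MA = 6226 / 2.7826 = 2237.5 N.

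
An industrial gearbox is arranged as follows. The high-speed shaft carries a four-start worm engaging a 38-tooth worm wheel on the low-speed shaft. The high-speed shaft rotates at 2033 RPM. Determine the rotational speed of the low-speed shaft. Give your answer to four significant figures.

214.0 RPM

the high-speed shaft → the low-speed shaft (worm, 38/4): 2033 ÷ 9.5 = 214 RPM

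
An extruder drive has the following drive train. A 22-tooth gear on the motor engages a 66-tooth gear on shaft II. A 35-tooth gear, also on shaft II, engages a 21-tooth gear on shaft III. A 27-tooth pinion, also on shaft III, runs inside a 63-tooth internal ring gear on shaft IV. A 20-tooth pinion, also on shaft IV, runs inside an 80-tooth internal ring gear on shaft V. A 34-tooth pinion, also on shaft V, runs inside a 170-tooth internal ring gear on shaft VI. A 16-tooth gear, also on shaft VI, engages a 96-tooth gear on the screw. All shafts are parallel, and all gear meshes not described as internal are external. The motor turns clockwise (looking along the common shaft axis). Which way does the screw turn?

the motor → shaft II: external mesh, 1 reversal → CCW.
shaft II → shaft III: external mesh, 1 reversal → CW.
shaft III → shaft IV: internal mesh, same direction → CW.
shaft IV → shaft V: internal mesh, same direction → CW.
shaft V → shaft VI: internal mesh, same direction → CW.
shaft VI → the screw: external mesh, 1 reversal → CCW.
3 reversals in total — an odd number — so the screw turns opposite to the motor.

counterclockwise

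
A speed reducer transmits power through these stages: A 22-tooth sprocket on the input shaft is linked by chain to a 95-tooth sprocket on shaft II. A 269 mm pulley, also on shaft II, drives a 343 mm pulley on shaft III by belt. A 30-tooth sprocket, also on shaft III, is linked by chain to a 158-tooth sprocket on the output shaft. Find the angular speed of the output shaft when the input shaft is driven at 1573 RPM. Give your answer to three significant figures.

54.2 RPM

the input shaft → shaft II (chain, 95/22): 1573 ÷ 4.3182 = 364.27 RPM
shaft II → shaft III (belt, 343/269): 364.27 ÷ 1.2751 = 285.68 RPM
shaft III → the output shaft (chain, 158/30): 285.68 ÷ 5.2667 = 54.244 RPM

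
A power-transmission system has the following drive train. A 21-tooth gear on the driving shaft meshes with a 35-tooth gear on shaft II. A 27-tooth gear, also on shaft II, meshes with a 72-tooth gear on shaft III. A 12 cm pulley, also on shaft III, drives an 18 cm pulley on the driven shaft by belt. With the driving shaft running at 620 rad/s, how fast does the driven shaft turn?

93 rad/s

Gear mesh: ratio = 35/21 = 1.6667, so shaft II turns at 620 / 1.6667 = 372 rad/s.
Gear mesh: ratio = 72/27 = 2.6667, so shaft III turns at 372 / 2.6667 = 139.5 rad/s.
Belt: ratio = 18/12 = 1.5, so the driven shaft turns at 139.5 / 1.5 = 93 rad/s.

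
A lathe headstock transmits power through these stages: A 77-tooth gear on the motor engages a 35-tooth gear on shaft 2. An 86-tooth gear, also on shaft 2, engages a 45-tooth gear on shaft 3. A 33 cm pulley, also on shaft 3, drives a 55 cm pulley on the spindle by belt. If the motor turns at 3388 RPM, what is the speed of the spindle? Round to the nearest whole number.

the motor → shaft 2 (gear mesh, 35/77): 3388 ÷ 0.45455 = 7453.6 RPM
shaft 2 → shaft 3 (gear mesh, 45/86): 7453.6 ÷ 0.52326 = 14245 RPM
shaft 3 → the spindle (belt, 55/33): 14245 ÷ 1.6667 = 8546.8 RPM

8547 RPM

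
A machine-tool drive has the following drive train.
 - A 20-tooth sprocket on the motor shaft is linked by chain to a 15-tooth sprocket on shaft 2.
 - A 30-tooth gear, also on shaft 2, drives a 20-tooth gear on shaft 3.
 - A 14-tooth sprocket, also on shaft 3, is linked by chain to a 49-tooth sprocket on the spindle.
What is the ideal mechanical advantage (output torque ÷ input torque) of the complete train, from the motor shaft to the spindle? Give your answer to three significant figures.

1.75

Each stage contributes driven/driver: chain 15/20 = 0.75, gear mesh 20/30 = 0.66667, chain 49/14 = 3.5.
Overall: 0.75 × 0.66667 × 3.5 = 1.75.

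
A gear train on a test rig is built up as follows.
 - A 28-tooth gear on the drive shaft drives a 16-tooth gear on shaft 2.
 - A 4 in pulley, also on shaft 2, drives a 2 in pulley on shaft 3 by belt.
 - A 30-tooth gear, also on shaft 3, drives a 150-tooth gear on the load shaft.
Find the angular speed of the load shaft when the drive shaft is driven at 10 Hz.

7 Hz

gear mesh 16/28 = 0.57143 → 10/0.57143 = 17.5 Hz
belt 2/4 = 0.5 → 17.5/0.5 = 35 Hz
gear mesh 150/30 = 5 → 35/5 = 7 Hz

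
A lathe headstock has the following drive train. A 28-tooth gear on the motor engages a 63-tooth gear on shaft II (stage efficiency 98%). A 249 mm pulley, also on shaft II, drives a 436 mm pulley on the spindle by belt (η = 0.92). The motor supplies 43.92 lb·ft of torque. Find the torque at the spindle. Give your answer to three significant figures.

gear mesh 63/28 = 2.25 → τ = 43.92·2.25·0.98 = 96.844 lb·ft
belt 436/249 = 1.751 → τ = 96.844·1.751·0.92 = 156.01 lb·ft

156 lb·ft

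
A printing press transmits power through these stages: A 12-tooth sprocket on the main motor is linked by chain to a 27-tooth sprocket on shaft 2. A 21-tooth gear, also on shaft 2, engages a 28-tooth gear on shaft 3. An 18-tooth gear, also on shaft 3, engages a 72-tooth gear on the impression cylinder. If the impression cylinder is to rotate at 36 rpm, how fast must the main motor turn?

432 rpm

Overall ratio R = 2.25 × 1.3333 × 4 = 12.
Required input speed = output speed × R = 36 × 12 = 432 rpm.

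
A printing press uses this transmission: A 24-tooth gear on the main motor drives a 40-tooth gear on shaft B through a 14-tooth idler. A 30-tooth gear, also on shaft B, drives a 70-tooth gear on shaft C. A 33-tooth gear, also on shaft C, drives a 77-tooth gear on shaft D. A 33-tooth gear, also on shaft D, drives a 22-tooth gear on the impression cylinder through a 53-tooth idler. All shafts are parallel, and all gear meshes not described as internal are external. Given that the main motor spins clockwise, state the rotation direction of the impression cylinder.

clockwise

the main motor → shaft B: driver → idler → driven is 2 external meshes, 2 reversals → CW.
shaft B → shaft C: external mesh, 1 reversal → CCW.
shaft C → shaft D: external mesh, 1 reversal → CW.
shaft D → the impression cylinder: driver → idler → driven is 2 external meshes, 2 reversals → CW.
6 reversals in total — an even number — so the impression cylinder turns the same way as the main motor.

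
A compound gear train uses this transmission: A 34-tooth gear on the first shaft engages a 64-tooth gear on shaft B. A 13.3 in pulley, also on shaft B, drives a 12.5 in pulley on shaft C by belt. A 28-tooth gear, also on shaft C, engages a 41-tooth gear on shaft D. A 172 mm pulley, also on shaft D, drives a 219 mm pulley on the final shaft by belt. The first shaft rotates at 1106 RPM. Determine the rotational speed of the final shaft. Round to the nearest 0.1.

gear mesh 64/34 = 1.8824 → 1106/1.8824 = 587.56 RPM
belt 12.5/13.3 = 0.93985 → 587.56/0.93985 = 625.17 RPM
gear mesh 41/28 = 1.4643 → 625.17/1.4643 = 426.94 RPM
belt 219/172 = 1.2733 → 426.94/1.2733 = 335.32 RPM

335.3 RPM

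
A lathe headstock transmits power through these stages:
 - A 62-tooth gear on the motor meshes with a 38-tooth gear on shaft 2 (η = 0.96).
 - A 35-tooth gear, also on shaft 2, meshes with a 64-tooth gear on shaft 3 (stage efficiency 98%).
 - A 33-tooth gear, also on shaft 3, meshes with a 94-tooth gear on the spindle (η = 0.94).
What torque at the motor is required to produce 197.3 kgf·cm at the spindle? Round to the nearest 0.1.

69.9 kgf·cm

Overall ratio R = 0.6129 × 1.8286 × 2.8485 = 3.1924; overall efficiency η = 0.96 × 0.98 × 0.94 = 0.8844.
Input torque = output torque / (R × η) = 197.3 / (3.1924 × 0.8844) = 69.885 kgf·cm.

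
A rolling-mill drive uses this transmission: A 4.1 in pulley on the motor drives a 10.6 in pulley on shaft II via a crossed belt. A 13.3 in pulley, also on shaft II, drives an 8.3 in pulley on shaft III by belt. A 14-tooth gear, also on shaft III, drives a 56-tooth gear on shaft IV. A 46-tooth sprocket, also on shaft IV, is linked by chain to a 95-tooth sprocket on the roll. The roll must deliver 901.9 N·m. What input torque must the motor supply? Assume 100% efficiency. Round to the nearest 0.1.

Overall ratio R = 2.5854 × 0.62406 × 4 × 2.0652 = 13.328.
Input torque = output torque / R = 901.9 / 13.328 = 67.668 N·m.

67.7 N·m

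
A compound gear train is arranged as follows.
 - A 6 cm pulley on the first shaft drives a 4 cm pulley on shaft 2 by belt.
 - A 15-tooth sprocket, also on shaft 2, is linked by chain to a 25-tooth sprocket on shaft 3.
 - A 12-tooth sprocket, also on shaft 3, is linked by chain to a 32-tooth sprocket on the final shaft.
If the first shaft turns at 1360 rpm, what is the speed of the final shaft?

459 rpm

the first shaft → shaft 2 (belt, 4/6): 1360 ÷ 0.66667 = 2040 rpm
shaft 2 → shaft 3 (chain, 25/15): 2040 ÷ 1.6667 = 1224 rpm
shaft 3 → the final shaft (chain, 32/12): 1224 ÷ 2.6667 = 459 rpm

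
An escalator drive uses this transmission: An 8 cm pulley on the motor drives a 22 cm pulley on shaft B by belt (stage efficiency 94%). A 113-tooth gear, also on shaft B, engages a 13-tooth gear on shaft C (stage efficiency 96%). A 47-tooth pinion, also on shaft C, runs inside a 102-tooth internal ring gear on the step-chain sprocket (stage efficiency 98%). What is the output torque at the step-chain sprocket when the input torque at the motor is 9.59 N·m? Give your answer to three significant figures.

After the belt (22/8): 9.59 × 2.75 × 0.94 = 24.79 N·m
After the gear mesh (13/113): 24.79 × 0.11504 × 0.96 = 2.7379 N·m
After the internal gear (102/47): 2.7379 × 2.1702 × 0.98 = 5.823 N·m

5.82 N·m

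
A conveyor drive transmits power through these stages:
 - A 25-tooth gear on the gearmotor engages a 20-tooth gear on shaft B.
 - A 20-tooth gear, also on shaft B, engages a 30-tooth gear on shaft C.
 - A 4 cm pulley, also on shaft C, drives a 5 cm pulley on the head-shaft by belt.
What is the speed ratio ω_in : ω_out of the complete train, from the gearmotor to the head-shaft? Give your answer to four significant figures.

1.500

Each stage contributes driven/driver: gear mesh 20/25 = 0.8, gear mesh 30/20 = 1.5, belt 5/4 = 1.25.
Overall: 0.8 × 1.5 × 1.25 = 1.5.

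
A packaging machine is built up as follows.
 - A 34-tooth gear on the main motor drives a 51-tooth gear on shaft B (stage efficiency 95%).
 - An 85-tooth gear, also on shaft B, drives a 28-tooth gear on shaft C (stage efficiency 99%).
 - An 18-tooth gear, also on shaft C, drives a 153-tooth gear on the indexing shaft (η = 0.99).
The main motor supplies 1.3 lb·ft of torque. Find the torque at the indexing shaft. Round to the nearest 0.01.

Gear mesh: ratio = 51/34 = 1.5; torque at shaft B = 1.3 × 1.5 × 0.95 = 1.8525 lb·ft.
Gear mesh: ratio = 28/85 = 0.32941; torque at shaft C = 1.8525 × 0.32941 × 0.99 = 0.60413 lb·ft.
Gear mesh: ratio = 153/18 = 8.5; torque at the indexing shaft = 0.60413 × 8.5 × 0.99 = 5.0838 lb·ft.

5.08 lb·ft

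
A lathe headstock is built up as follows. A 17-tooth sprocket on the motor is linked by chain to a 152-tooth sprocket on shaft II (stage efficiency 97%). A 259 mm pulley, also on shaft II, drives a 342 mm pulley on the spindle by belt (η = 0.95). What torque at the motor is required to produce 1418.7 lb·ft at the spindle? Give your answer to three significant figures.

Overall ratio R = 8.9412 × 1.3205 = 11.806; overall efficiency η = 0.97 × 0.95 = 0.9215.
Input torque = output torque / (R × η) = 1418.7 / (11.806 × 0.9215) = 130.4 lb·ft.

130 lb·ft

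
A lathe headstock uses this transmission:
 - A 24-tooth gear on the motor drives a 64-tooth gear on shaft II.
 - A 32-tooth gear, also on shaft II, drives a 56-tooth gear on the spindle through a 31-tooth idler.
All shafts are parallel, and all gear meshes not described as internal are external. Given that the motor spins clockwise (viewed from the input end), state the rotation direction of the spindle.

anticlockwise

the motor → shaft II: external mesh, 1 reversal → CCW.
shaft II → the spindle: driver → idler → driven is 2 external meshes, 2 reversals → CCW.
3 reversals in total — an odd number — so the spindle turns opposite to the motor.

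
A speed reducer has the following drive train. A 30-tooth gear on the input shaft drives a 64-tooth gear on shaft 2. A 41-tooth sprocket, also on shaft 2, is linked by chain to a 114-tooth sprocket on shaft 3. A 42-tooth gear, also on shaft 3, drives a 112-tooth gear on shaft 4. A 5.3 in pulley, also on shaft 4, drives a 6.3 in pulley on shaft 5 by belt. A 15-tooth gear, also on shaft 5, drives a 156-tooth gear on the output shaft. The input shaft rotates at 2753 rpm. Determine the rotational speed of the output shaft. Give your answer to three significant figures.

14.1 rpm

the input shaft → shaft 2 (gear mesh, 64/30): 2753 ÷ 2.1333 = 1290.5 rpm
shaft 2 → shaft 3 (chain, 114/41): 1290.5 ÷ 2.7805 = 464.12 rpm
shaft 3 → shaft 4 (gear mesh, 112/42): 464.12 ÷ 2.6667 = 174.04 rpm
shaft 4 → shaft 5 (belt, 6.3/5.3): 174.04 ÷ 1.1887 = 146.42 rpm
shaft 5 → the output shaft (gear mesh, 156/15): 146.42 ÷ 10.4 = 14.079 rpm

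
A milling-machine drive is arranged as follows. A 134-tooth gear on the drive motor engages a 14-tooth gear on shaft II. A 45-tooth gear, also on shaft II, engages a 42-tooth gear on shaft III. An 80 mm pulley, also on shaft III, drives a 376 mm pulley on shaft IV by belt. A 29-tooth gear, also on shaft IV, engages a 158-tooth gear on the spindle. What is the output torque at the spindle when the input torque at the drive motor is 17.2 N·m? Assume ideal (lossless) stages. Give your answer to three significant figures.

After the gear mesh (14/134): 17.2 × 0.10448 = 1.797 N·m
After the gear mesh (42/45): 1.797 × 0.93333 = 1.6772 N·m
After the belt (376/80): 1.6772 × 4.7 = 7.8829 N·m
After the gear mesh (158/29): 7.8829 × 5.4483 = 42.948 N·m

42.9 N·m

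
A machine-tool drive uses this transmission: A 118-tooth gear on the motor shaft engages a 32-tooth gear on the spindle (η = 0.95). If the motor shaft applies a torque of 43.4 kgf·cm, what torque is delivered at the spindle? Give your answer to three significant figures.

11.2 kgf·cm

Gear mesh: ratio = 32/118 = 0.27119; torque at the spindle = 43.4 × 0.27119 × 0.95 = 11.181 kgf·cm.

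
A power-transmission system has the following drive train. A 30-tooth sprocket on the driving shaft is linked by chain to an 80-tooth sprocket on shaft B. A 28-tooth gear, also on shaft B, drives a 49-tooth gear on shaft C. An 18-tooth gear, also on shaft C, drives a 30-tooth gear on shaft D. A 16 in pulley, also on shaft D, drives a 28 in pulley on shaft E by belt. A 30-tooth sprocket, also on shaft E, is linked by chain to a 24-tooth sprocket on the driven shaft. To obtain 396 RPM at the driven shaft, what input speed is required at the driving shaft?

Overall ratio R = 2.6667 × 1.75 × 1.6667 × 1.75 × 0.8 = 10.889.
Required input speed = output speed × R = 396 × 10.889 = 4312 RPM.

4312 RPM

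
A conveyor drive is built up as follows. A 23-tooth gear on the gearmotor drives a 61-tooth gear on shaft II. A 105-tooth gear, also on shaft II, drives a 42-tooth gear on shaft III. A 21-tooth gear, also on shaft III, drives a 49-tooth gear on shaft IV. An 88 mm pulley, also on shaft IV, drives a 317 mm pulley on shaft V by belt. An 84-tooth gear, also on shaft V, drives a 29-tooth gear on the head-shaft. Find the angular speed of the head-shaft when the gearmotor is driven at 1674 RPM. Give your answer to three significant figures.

544 RPM

the gearmotor → shaft II (gear mesh, 61/23): 1674 ÷ 2.6522 = 631.18 RPM
shaft II → shaft III (gear mesh, 42/105): 631.18 ÷ 0.4 = 1578 RPM
shaft III → shaft IV (gear mesh, 49/21): 1578 ÷ 2.3333 = 676.26 RPM
shaft IV → shaft V (belt, 317/88): 676.26 ÷ 3.6023 = 187.73 RPM
shaft V → the head-shaft (gear mesh, 29/84): 187.73 ÷ 0.34524 = 543.78 RPM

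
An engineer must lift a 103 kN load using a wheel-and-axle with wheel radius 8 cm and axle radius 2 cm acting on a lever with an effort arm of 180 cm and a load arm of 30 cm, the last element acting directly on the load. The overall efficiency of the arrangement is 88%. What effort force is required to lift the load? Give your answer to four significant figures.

Wheel-and-axle MA = R/r = 8/2 = 4.
Lever MA = effort arm / load arm = 180/30 = 6.
Combined ideal MA = 4 × 6 = 24.
Actual MA = 24 × 0.88 = 21.12.
Effort = load / actual MA = 103 / 21.12 = 4.8769 kN.

4.877 kN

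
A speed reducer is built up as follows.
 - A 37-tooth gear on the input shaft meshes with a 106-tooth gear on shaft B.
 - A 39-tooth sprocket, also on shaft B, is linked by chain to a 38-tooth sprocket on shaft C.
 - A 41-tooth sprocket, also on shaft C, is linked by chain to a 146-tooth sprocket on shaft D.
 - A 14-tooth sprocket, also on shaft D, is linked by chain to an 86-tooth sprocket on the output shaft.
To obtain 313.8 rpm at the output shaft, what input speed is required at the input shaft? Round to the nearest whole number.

19161 rpm

Overall ratio R = 2.8649 × 0.97436 × 3.561 × 6.1429 = 61.061.
Required input speed = output speed × R = 313.8 × 61.061 = 19161 rpm.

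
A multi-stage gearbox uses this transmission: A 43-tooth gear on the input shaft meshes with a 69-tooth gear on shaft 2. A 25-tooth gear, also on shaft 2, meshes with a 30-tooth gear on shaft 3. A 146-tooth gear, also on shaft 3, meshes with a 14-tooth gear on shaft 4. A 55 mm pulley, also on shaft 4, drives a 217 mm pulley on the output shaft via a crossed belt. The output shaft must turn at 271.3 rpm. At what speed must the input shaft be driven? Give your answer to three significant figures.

Overall ratio R = 1.6047 × 1.2 × 0.09589 × 3.9455 = 0.72851.
Required input speed = output speed × R = 271.3 × 0.72851 = 197.64 rpm.

198 rpm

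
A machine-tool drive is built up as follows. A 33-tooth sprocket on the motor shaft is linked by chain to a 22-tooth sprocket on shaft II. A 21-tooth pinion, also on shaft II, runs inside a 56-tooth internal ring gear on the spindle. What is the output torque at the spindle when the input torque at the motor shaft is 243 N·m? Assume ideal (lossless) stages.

432 N·m

Chain: ratio = 22/33 = 0.66667; torque at shaft II = 243 × 0.66667 = 162 N·m.
Internal gear: ratio = 56/21 = 2.6667; torque at the spindle = 162 × 2.6667 = 432 N·m.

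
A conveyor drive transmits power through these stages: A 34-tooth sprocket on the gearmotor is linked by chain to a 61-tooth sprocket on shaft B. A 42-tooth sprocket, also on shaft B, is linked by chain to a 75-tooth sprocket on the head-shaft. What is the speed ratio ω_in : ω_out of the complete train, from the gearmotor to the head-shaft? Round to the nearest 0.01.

Each stage contributes driven/driver: chain 61/34 = 1.7941, chain 75/42 = 1.7857.
Overall: 1.7941 × 1.7857 = 3.2038.

3.20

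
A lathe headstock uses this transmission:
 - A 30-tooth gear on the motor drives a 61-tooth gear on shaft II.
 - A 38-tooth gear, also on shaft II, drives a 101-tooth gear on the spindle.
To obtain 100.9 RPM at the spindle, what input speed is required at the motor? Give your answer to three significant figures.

545 RPM

Overall ratio R = 2.0333 × 2.6579 = 5.4044.
Required input speed = output speed × R = 100.9 × 5.4044 = 545.3 RPM.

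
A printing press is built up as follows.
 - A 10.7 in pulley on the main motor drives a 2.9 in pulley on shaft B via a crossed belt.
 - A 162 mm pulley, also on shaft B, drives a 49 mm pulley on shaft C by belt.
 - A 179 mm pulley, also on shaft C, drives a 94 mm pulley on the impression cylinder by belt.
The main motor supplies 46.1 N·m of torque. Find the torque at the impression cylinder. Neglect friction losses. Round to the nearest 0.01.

1.98 N·m

After the belt (2.9/10.7): 46.1 × 0.27103 = 12.494 N·m
After the belt (49/162): 12.494 × 0.30247 = 3.7792 N·m
After the belt (94/179): 3.7792 × 0.52514 = 1.9846 N·m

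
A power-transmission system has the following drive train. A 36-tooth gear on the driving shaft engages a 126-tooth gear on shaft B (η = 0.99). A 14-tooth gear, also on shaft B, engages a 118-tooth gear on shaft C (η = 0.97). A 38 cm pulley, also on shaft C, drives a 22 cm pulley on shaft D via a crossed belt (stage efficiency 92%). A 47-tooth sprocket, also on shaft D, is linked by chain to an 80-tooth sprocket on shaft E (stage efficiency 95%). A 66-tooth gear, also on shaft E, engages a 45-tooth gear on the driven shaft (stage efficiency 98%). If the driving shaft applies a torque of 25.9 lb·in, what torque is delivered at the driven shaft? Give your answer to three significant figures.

422 lb·in

gear mesh 126/36 = 3.5 → τ = 25.9·3.5·0.99 = 89.743 lb·in
gear mesh 118/14 = 8.4286 → τ = 89.743·8.4286·0.97 = 733.72 lb·in
belt 22/38 = 0.57895 → τ = 733.72·0.57895·0.92 = 390.8 lb·in
chain 80/47 = 1.7021 → τ = 390.8·1.7021·0.95 = 631.93 lb·in
gear mesh 45/66 = 0.68182 → τ = 631.93·0.68182·0.98 = 422.25 lb·in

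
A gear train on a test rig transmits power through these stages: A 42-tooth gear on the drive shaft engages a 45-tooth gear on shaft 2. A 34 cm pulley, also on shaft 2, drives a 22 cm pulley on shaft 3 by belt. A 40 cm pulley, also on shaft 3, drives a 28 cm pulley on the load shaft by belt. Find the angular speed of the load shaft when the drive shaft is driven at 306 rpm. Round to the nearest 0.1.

the drive shaft → shaft 2 (gear mesh, 45/42): 306 ÷ 1.0714 = 285.6 rpm
shaft 2 → shaft 3 (belt, 22/34): 285.6 ÷ 0.64706 = 441.38 rpm
shaft 3 → the load shaft (belt, 28/40): 441.38 ÷ 0.7 = 630.55 rpm

630.5 rpm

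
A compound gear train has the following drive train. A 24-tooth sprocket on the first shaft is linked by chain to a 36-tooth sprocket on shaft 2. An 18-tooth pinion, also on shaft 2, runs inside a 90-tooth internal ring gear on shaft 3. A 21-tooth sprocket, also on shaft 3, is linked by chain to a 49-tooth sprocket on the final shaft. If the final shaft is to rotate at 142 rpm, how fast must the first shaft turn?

2485 rpm

Overall ratio R = 1.5 × 5 × 2.3333 = 17.5.
Required input speed = output speed × R = 142 × 17.5 = 2485 rpm.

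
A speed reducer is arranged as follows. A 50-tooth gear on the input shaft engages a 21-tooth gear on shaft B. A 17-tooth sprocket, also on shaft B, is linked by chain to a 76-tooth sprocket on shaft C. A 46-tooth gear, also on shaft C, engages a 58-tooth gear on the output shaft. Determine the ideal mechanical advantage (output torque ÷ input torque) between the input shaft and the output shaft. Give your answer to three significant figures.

Each stage contributes driven/driver: gear mesh 21/50 = 0.42, chain 76/17 = 4.4706, gear mesh 58/46 = 1.2609.
Overall: 0.42 × 4.4706 × 1.2609 = 2.3675.

2.37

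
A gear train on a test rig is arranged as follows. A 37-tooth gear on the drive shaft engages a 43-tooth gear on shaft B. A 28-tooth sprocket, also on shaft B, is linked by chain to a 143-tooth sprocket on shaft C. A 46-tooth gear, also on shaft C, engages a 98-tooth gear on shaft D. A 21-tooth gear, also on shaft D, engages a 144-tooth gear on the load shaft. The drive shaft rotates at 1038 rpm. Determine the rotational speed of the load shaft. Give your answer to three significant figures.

gear mesh 43/37 = 1.1622 → 1038/1.1622 = 893.16 rpm
chain 143/28 = 5.1071 → 893.16/5.1071 = 174.89 rpm
gear mesh 98/46 = 2.1304 → 174.89/2.1304 = 82.089 rpm
gear mesh 144/21 = 6.8571 → 82.089/6.8571 = 11.971 rpm

12.0 rpm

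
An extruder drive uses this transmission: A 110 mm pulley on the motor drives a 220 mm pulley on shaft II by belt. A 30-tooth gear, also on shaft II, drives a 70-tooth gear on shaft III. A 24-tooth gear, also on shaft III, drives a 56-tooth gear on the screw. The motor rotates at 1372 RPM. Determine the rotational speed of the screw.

126 RPM

the motor → shaft II (belt, 220/110): 1372 ÷ 2 = 686 RPM
shaft II → shaft III (gear mesh, 70/30): 686 ÷ 2.3333 = 294 RPM
shaft III → the screw (gear mesh, 56/24): 294 ÷ 2.3333 = 126 RPM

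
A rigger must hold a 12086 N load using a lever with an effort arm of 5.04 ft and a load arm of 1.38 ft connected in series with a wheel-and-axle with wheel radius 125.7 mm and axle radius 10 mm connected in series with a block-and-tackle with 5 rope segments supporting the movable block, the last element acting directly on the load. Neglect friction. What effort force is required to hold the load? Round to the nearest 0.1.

Lever MA = effort arm / load arm = 5.04/1.38 = 3.6522.
Wheel-and-axle MA = R/r = 125.7/10 = 12.57.
Block-and-tackle MA = number of supporting rope parts = 5.
Combined ideal MA = 3.6522 × 12.57 × 5 = 229.54.
Effort = load / MA = 12086 / 229.54 = 52.653 N.

52.7 N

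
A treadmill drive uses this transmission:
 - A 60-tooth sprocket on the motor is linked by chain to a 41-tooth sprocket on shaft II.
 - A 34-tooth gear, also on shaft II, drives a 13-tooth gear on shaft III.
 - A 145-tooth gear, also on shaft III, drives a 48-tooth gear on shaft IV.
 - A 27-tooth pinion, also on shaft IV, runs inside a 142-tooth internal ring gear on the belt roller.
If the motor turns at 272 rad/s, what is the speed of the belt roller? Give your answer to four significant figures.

chain 41/60 = 0.68333 → 272/0.68333 = 398.05 rad/s
gear mesh 13/34 = 0.38235 → 398.05/0.38235 = 1041.1 rad/s
gear mesh 48/145 = 0.33103 → 1041.1/0.33103 = 3144.8 rad/s
internal gear 142/27 = 5.2593 → 3144.8/5.2593 = 597.96 rad/s

598.0 rad/s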